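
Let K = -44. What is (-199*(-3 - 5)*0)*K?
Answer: 0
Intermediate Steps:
(-199*(-3 - 5)*0)*K = -199*(-3 - 5)*0*(-44) = -(-1592)*0*(-44) = -199*0*(-44) = 0*(-44) = 0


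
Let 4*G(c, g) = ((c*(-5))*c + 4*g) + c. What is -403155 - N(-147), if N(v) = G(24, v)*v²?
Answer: 18202194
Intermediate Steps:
G(c, g) = g - 5*c²/4 + c/4 (G(c, g) = (((c*(-5))*c + 4*g) + c)/4 = (((-5*c)*c + 4*g) + c)/4 = ((-5*c² + 4*g) + c)/4 = (c - 5*c² + 4*g)/4 = g - 5*c²/4 + c/4)
N(v) = v²*(-714 + v) (N(v) = (v - 5/4*24² + (¼)*24)*v² = (v - 5/4*576 + 6)*v² = (v - 720 + 6)*v² = (-714 + v)*v² = v²*(-714 + v))
-403155 - N(-147) = -403155 - (-147)²*(-714 - 147) = -403155 - 21609*(-861) = -403155 - 1*(-18605349) = -403155 + 18605349 = 18202194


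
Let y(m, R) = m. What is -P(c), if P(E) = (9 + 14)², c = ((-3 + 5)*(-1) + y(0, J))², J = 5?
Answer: -529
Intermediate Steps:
c = 4 (c = ((-3 + 5)*(-1) + 0)² = (2*(-1) + 0)² = (-2 + 0)² = (-2)² = 4)
P(E) = 529 (P(E) = 23² = 529)
-P(c) = -1*529 = -529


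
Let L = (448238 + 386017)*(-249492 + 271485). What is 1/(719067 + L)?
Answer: 1/18348489282 ≈ 5.4500e-11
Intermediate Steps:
L = 18347770215 (L = 834255*21993 = 18347770215)
1/(719067 + L) = 1/(719067 + 18347770215) = 1/18348489282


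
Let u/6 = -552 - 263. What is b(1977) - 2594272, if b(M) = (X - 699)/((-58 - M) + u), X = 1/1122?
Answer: -20157103514923/7769850 ≈ -2.5943e+6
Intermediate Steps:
u = -4890 (u = 6*(-552 - 263) = 6*(-815) = -4890)
X = 1/1122 ≈ 0.00089127
b(M) = -784277/(1122*(-4948 - M)) (b(M) = (1/1122 - 699)/((-58 - M) - 4890) = -784277/(1122*(-4948 - M)))
b(1977) - 2594272 = 784277/(1122*(4948 + 1977)) - 2594272 = (784277/1122)/6925 - 2594272 = (784277/1122)*(1/6925) - 2594272 = 784277/7769850 - 2594272 = -20157103514923/7769850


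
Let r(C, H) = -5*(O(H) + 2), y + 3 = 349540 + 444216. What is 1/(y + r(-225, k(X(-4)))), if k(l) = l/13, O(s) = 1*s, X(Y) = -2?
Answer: 13/10318669 ≈ 1.2599e-6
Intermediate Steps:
O(s) = s
y = 793753 (y = -3 + (349540 + 444216) = -3 + 793756 = 793753)
k(l) = l/13 (k(l) = l*(1/13) = l/13)
r(C, H) = -10 - 5*H (r(C, H) = -5*(H + 2) = -5*(2 + H) = -10 - 5*H)
1/(y + r(-225, k(X(-4)))) = 1/(793753 + (-10 - 5*(-2)/13)) = 1/(793753 + (-10 - 5*(-2/13))) = 1/(793753 + (-10 + 10/13)) = 1/(793753 - 120/13) = 1/(10318669/13) = 13/10318669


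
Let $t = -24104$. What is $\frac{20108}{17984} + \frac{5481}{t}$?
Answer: $\frac{12066029}{13546448} \approx 0.89072$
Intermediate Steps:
$\frac{20108}{17984} + \frac{5481}{t} = \frac{20108}{17984} + \frac{5481}{-24104} = 20108 \cdot \frac{1}{17984} + 5481 \left(- \frac{1}{24104}\right) = \frac{5027}{4496} - \frac{5481}{24104} = \frac{12066029}{13546448}$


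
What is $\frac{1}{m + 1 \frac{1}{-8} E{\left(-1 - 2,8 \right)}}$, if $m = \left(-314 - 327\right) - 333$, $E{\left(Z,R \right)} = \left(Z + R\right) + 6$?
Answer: $- \frac{8}{7803} \approx -0.0010252$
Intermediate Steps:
$E{\left(Z,R \right)} = 6 + R + Z$ ($E{\left(Z,R \right)} = \left(R + Z\right) + 6 = 6 + R + Z$)
$m = -974$ ($m = -641 - 333 = -974$)
$\frac{1}{m + 1 \frac{1}{-8} E{\left(-1 - 2,8 \right)}} = \frac{1}{-974 + 1 \frac{1}{-8} \left(6 + 8 - 3\right)} = \frac{1}{-974 + 1 \left(- \frac{1}{8}\right) \left(6 + 8 - 3\right)} = \frac{1}{-974 - \frac{11}{8}} = \frac{1}{- \frac{7803}{8}} = - \frac{8}{7803}$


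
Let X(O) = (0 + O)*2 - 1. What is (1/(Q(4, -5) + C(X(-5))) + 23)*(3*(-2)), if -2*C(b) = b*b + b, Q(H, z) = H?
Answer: -2344/17 ≈ -137.88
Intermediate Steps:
X(O) = -1 + 2*O (X(O) = O*2 - 1 = 2*O - 1 = -1 + 2*O)
C(b) = -b/2 - b²/2 (C(b) = -(b*b + b)/2 = -(b² + b)/2 = -(b + b²)/2 = -b/2 - b²/2)
(1/(Q(4, -5) + C(X(-5))) + 23)*(3*(-2)) = (1/(4 - (-1 + 2*(-5))*(1 + (-1 + 2*(-5)))/2) + 23)*(3*(-2)) = (1/(4 - (-1 - 10)*(1 + (-1 - 10))/2) + 23)*(-6) = (1/(4 - ½*(-11)*(1 - 11)) + 23)*(-6) = (1/(4 - ½*(-11)*(-10)) + 23)*(-6) = (1/(4 - 55) + 23)*(-6) = (1/(-51) + 23)*(-6) = (-1/51 + 23)*(-6) = (1172/51)*(-6) = -2344/17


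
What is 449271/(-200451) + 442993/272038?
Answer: -11140131485/18176763046 ≈ -0.61288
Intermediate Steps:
449271/(-200451) + 442993/272038 = 449271*(-1/200451) + 442993*(1/272038) = -149757/66817 + 442993/272038 = -11140131485/18176763046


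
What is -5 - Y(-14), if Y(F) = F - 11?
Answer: 20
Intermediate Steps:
Y(F) = -11 + F
-5 - Y(-14) = -5 - (-11 - 14) = -5 - 1*(-25) = -5 + 25 = 20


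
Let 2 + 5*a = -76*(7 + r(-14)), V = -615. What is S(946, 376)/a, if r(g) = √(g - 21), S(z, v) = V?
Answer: 821025/243658 - 58425*I*√35/121829 ≈ 3.3696 - 2.8371*I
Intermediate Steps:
S(z, v) = -615
r(g) = √(-21 + g)
a = -534/5 - 76*I*√35/5 (a = -⅖ + (-76*(7 + √(-21 - 14)))/5 = -⅖ + (-76*(7 + √(-35)))/5 = -⅖ + (-76*(7 + I*√35))/5 = -⅖ + (-(532 + 76*I*√35))/5 = -⅖ + (-532 - 76*I*√35)/5 = -⅖ + (-532/5 - 76*I*√35/5) = -534/5 - 76*I*√35/5 ≈ -106.8 - 89.924*I)
S(946, 376)/a = -615/(-534/5 - 76*I*√35/5)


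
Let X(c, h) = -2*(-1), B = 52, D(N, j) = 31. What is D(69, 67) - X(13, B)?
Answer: 29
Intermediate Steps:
X(c, h) = 2
D(69, 67) - X(13, B) = 31 - 1*2 = 31 - 2 = 29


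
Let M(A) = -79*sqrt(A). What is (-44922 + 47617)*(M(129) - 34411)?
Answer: -92737645 - 212905*sqrt(129) ≈ -9.5156e+7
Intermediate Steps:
(-44922 + 47617)*(M(129) - 34411) = (-44922 + 47617)*(-79*sqrt(129) - 34411) = 2695*(-34411 - 79*sqrt(129)) = -92737645 - 212905*sqrt(129)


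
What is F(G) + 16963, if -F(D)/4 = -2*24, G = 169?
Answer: 17155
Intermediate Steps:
F(D) = 192 (F(D) = -(-8)*24 = -4*(-48) = 192)
F(G) + 16963 = 192 + 16963 = 17155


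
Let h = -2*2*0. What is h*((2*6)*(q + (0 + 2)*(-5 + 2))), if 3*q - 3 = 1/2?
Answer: 0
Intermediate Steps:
q = 7/6 (q = 1 + (1/3)/2 = 1 + (1/3)*(1/2) = 1 + 1/6 = 7/6 ≈ 1.1667)
h = 0 (h = -4*0 = 0)
h*((2*6)*(q + (0 + 2)*(-5 + 2))) = 0*((2*6)*(7/6 + (0 + 2)*(-5 + 2))) = 0*(12*(7/6 + 2*(-3))) = 0*(12*(7/6 - 6)) = 0*(12*(-29/6)) = 0*(-58) = 0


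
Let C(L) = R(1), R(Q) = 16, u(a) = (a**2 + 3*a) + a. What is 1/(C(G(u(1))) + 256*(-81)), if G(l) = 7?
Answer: -1/20720 ≈ -4.8263e-5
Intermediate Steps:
u(a) = a**2 + 4*a
C(L) = 16
1/(C(G(u(1))) + 256*(-81)) = 1/(16 + 256*(-81)) = 1/(16 - 20736) = 1/(-20720) = -1/20720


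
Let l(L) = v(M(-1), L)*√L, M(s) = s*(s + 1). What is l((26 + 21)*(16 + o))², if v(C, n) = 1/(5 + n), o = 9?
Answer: 47/55696 ≈ 0.00084387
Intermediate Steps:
M(s) = s*(1 + s)
l(L) = √L/(5 + L)
l((26 + 21)*(16 + o))² = (√((26 + 21)*(16 + 9))/(5 + (26 + 21)*(16 + 9)))² = (√(47*25)/(5 + 47*25))² = (√1175/(5 + 1175))² = ((5*√47)/1180)² = ((5*√47)*(1/1180))² = (√47/236)² = 47/55696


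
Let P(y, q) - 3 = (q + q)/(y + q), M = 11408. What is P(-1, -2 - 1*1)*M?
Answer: 51336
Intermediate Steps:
P(y, q) = 3 + 2*q/(q + y) (P(y, q) = 3 + (q + q)/(y + q) = 3 + (2*q)/(q + y) = 3 + 2*q/(q + y))
P(-1, -2 - 1*1)*M = ((3*(-1) + 5*(-2 - 1*1))/((-2 - 1*1) - 1))*11408 = ((-3 + 5*(-2 - 1))/((-2 - 1) - 1))*11408 = ((-3 + 5*(-3))/(-3 - 1))*11408 = ((-3 - 15)/(-4))*11408 = -¼*(-18)*11408 = (9/2)*11408 = 51336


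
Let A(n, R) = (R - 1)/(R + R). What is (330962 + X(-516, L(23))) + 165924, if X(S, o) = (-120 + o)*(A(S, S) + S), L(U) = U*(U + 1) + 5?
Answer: 280304537/1032 ≈ 2.7161e+5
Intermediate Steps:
A(n, R) = (-1 + R)/(2*R) (A(n, R) = (-1 + R)/((2*R)) = (-1 + R)*(1/(2*R)) = (-1 + R)/(2*R))
L(U) = 5 + U*(1 + U) (L(U) = U*(1 + U) + 5 = 5 + U*(1 + U))
X(S, o) = (-120 + o)*(S + (-1 + S)/(2*S)) (X(S, o) = (-120 + o)*((-1 + S)/(2*S) + S) = (-120 + o)*(S + (-1 + S)/(2*S)))
(330962 + X(-516, L(23))) + 165924 = (330962 + (-60 + (5 + 23 + 23²)/2 - 120*(-516) + 60/(-516) - 516*(5 + 23 + 23²) - ½*(5 + 23 + 23²)/(-516))) + 165924 = (330962 + (-60 + (5 + 23 + 529)/2 + 61920 + 60*(-1/516) - 516*(5 + 23 + 529) - ½*(5 + 23 + 529)*(-1/516))) + 165924 = (330962 + (-60 + (½)*557 + 61920 - 5/43 - 516*557 - ½*557*(-1/516))) + 165924 = (330962 + (-60 + 557/2 + 61920 - 5/43 - 287412 + 557/1032)) + 165924 = (330962 - 232481815/1032) + 165924 = 109070969/1032 + 165924 = 280304537/1032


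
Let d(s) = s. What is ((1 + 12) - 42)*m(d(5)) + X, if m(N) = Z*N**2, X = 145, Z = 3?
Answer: -2030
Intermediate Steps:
m(N) = 3*N**2
((1 + 12) - 42)*m(d(5)) + X = ((1 + 12) - 42)*(3*5**2) + 145 = (13 - 42)*(3*25) + 145 = -29*75 + 145 = -2175 + 145 = -2030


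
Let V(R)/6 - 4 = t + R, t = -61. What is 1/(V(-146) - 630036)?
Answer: -1/631254 ≈ -1.5841e-6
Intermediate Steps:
V(R) = -342 + 6*R (V(R) = 24 + 6*(-61 + R) = 24 + (-366 + 6*R) = -342 + 6*R)
1/(V(-146) - 630036) = 1/((-342 + 6*(-146)) - 630036) = 1/((-342 - 876) - 630036) = 1/(-1218 - 630036) = 1/(-631254) = -1/631254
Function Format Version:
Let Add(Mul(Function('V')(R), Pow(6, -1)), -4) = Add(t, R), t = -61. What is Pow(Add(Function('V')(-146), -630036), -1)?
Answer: Rational(-1, 631254) ≈ -1.5841e-6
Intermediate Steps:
Function('V')(R) = Add(-342, Mul(6, R)) (Function('V')(R) = Add(24, Mul(6, Add(-61, R))) = Add(24, Add(-366, Mul(6, R))) = Add(-342, Mul(6, R)))
Pow(Add(Function('V')(-146), -630036), -1) = Pow(Add(Add(-342, Mul(6, -146)), -630036), -1) = Pow(Add(Add(-342, -876), -630036), -1) = Pow(Add(-1218, -630036), -1) = Pow(-631254, -1) = Rational(-1, 631254)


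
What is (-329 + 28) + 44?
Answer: -257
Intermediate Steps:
(-329 + 28) + 44 = -301 + 44 = -257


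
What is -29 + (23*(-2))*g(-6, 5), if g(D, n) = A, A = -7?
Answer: 293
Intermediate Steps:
g(D, n) = -7
-29 + (23*(-2))*g(-6, 5) = -29 + (23*(-2))*(-7) = -29 - 46*(-7) = -29 + 322 = 293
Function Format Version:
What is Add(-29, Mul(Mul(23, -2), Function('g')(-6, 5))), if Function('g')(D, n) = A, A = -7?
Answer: 293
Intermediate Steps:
Function('g')(D, n) = -7
Add(-29, Mul(Mul(23, -2), Function('g')(-6, 5))) = Add(-29, Mul(Mul(23, -2), -7)) = Add(-29, Mul(-46, -7)) = Add(-29, 322) = 293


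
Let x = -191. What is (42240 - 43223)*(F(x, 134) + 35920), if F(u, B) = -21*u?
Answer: -39252173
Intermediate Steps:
(42240 - 43223)*(F(x, 134) + 35920) = (42240 - 43223)*(-21*(-191) + 35920) = -983*(4011 + 35920) = -983*39931 = -39252173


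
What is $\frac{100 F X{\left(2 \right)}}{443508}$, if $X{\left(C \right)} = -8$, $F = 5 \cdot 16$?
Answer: $- \frac{16000}{110877} \approx -0.1443$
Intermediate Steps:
$F = 80$
$\frac{100 F X{\left(2 \right)}}{443508} = \frac{100 \cdot 80 \left(-8\right)}{443508} = 8000 \left(-8\right) \frac{1}{443508} = \left(-64000\right) \frac{1}{443508} = - \frac{16000}{110877}$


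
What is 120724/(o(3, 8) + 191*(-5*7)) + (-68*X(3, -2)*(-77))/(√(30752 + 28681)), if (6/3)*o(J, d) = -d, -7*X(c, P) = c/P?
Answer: -120724/6689 + 34*√59433/1801 ≈ -13.446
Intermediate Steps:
X(c, P) = -c/(7*P)
o(J, d) = -d/2 (o(J, d) = (-d)/2 = -d/2)
120724/(o(3, 8) + 191*(-5*7)) + (-68*X(3, -2)*(-77))/(√(30752 + 28681)) = 120724/(-½*8 + 191*(-5*7)) + (-(-68)*3/(7*(-2))*(-77))/(√(30752 + 28681)) = 120724/(-4 + 191*(-35)) + (-(-68)*3*(-1)/(7*2)*(-77))/(√59433) = 120724/(-4 - 6685) + (-68*3/14*(-77))*(√59433/59433) = 120724/(-6689) + (-102/7*(-77))*(√59433/59433) = 120724*(-1/6689) + 1122*(√59433/59433) = -120724/6689 + 34*√59433/1801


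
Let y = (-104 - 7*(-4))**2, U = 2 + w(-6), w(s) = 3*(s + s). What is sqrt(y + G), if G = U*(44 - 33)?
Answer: sqrt(5402) ≈ 73.498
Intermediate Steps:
w(s) = 6*s (w(s) = 3*(2*s) = 6*s)
U = -34 (U = 2 + 6*(-6) = 2 - 36 = -34)
y = 5776 (y = (-104 + 28)**2 = (-76)**2 = 5776)
G = -374 (G = -34*(44 - 33) = -34*11 = -374)
sqrt(y + G) = sqrt(5776 - 374) = sqrt(5402)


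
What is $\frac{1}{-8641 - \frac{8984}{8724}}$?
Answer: $- \frac{2181}{18848267} \approx -0.00011571$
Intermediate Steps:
$\frac{1}{-8641 - \frac{8984}{8724}} = \frac{1}{-8641 - \frac{2246}{2181}} = \frac{1}{- \frac{18848267}{2181}} = - \frac{2181}{18848267}$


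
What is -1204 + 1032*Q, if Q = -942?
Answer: -973348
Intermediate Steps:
-1204 + 1032*Q = -1204 + 1032*(-942) = -1204 - 972144 = -973348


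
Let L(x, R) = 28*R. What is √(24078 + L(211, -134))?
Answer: √20326 ≈ 142.57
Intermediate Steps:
√(24078 + L(211, -134)) = √(24078 + 28*(-134)) = √(24078 - 3752) = √20326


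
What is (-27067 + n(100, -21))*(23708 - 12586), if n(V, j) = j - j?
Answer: -301039174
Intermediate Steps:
n(V, j) = 0
(-27067 + n(100, -21))*(23708 - 12586) = (-27067 + 0)*(23708 - 12586) = -27067*11122 = -301039174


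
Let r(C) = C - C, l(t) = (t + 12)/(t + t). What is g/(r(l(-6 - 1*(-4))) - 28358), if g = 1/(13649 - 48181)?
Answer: 1/979258456 ≈ 1.0212e-9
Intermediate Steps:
l(t) = (12 + t)/(2*t) (l(t) = (12 + t)/((2*t)) = (12 + t)*(1/(2*t)) = (12 + t)/(2*t))
r(C) = 0
g = -1/34532 (g = 1/(-34532) = -1/34532 ≈ -2.8959e-5)
g/(r(l(-6 - 1*(-4))) - 28358) = -1/(34532*(0 - 28358)) = -1/34532/(-28358) = -1/34532*(-1/28358) = 1/979258456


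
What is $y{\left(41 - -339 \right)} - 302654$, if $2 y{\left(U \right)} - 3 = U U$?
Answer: $- \frac{460905}{2} \approx -2.3045 \cdot 10^{5}$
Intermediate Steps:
$y{\left(U \right)} = \frac{3}{2} + \frac{U^{2}}{2}$ ($y{\left(U \right)} = \frac{3}{2} + \frac{U U}{2} = \frac{3}{2} + \frac{U^{2}}{2}$)
$y{\left(41 - -339 \right)} - 302654 = \left(\frac{3}{2} + \frac{\left(41 - -339\right)^{2}}{2}\right) - 302654 = \left(\frac{3}{2} + \frac{\left(41 + 339\right)^{2}}{2}\right) - 302654 = \left(\frac{3}{2} + \frac{380^{2}}{2}\right) - 302654 = \left(\frac{3}{2} + \frac{1}{2} \cdot 144400\right) - 302654 = \left(\frac{3}{2} + 72200\right) - 302654 = \frac{144403}{2} - 302654 = - \frac{460905}{2}$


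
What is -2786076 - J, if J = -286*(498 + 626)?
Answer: -2464612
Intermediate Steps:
J = -321464 (J = -286*1124 = -321464)
-2786076 - J = -2786076 - 1*(-321464) = -2786076 + 321464 = -2464612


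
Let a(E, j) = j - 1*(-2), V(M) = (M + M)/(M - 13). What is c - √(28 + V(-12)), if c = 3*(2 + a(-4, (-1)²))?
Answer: 15 - 2*√181/5 ≈ 9.6185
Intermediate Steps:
V(M) = 2*M/(-13 + M) (V(M) = (2*M)/(-13 + M) = 2*M/(-13 + M))
a(E, j) = 2 + j (a(E, j) = j + 2 = 2 + j)
c = 15 (c = 3*(2 + (2 + (-1)²)) = 3*(2 + (2 + 1)) = 3*(2 + 3) = 3*5 = 15)
c - √(28 + V(-12)) = 15 - √(28 + 2*(-12)/(-13 - 12)) = 15 - √(28 + 2*(-12)/(-25)) = 15 - √(28 + 2*(-12)*(-1/25)) = 15 - √(28 + 24/25) = 15 - √(724/25) = 15 - 2*√181/5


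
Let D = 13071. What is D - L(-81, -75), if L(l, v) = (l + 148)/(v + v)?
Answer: 1960717/150 ≈ 13071.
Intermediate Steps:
L(l, v) = (148 + l)/(2*v) (L(l, v) = (148 + l)/((2*v)) = (148 + l)*(1/(2*v)) = (148 + l)/(2*v))
D - L(-81, -75) = 13071 - (148 - 81)/(2*(-75)) = 13071 - (-1)*67/(2*75) = 13071 - 1*(-67/150) = 13071 + 67/150 = 1960717/150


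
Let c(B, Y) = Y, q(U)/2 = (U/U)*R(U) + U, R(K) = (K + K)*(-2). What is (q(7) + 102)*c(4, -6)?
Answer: -360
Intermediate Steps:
R(K) = -4*K (R(K) = (2*K)*(-2) = -4*K)
q(U) = -6*U (q(U) = 2*((U/U)*(-4*U) + U) = 2*(1*(-4*U) + U) = 2*(-4*U + U) = 2*(-3*U) = -6*U)
(q(7) + 102)*c(4, -6) = (-6*7 + 102)*(-6) = (-42 + 102)*(-6) = 60*(-6) = -360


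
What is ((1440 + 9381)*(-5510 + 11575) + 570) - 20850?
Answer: 65609085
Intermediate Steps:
((1440 + 9381)*(-5510 + 11575) + 570) - 20850 = (10821*6065 + 570) - 20850 = (65629365 + 570) - 20850 = 65629935 - 20850 = 65609085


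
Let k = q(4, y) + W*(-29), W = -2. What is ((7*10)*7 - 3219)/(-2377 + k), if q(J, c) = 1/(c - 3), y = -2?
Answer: 13645/11596 ≈ 1.1767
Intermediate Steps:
q(J, c) = 1/(-3 + c)
k = 289/5 (k = 1/(-3 - 2) - 2*(-29) = 1/(-5) + 58 = -⅕ + 58 = 289/5 ≈ 57.800)
((7*10)*7 - 3219)/(-2377 + k) = ((7*10)*7 - 3219)/(-2377 + 289/5) = (70*7 - 3219)/(-11596/5) = (490 - 3219)*(-5/11596) = -2729*(-5/11596) = 13645/11596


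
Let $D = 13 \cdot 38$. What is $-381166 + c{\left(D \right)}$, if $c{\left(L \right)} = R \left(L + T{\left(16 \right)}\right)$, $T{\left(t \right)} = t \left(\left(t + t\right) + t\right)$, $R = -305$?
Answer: $-766076$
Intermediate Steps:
$T{\left(t \right)} = 3 t^{2}$ ($T{\left(t \right)} = t \left(2 t + t\right) = t 3 t = 3 t^{2}$)
$D = 494$
$c{\left(L \right)} = -234240 - 305 L$ ($c{\left(L \right)} = - 305 \left(L + 3 \cdot 16^{2}\right) = - 305 \left(L + 3 \cdot 256\right) = - 305 \left(L + 768\right) = - 305 \left(768 + L\right) = -234240 - 305 L$)
$-381166 + c{\left(D \right)} = -381166 - 384910 = -766076$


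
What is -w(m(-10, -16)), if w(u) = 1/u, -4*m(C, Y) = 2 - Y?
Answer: 2/9 ≈ 0.22222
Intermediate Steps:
m(C, Y) = -1/2 + Y/4 (m(C, Y) = -(2 - Y)/4 = -1/2 + Y/4)
-w(m(-10, -16)) = -1/(-1/2 + (1/4)*(-16)) = -1/(-1/2 - 4) = -1/(-9/2) = -1*(-2/9) = 2/9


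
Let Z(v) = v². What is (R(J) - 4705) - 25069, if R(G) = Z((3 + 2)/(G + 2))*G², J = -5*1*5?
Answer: -15734821/529 ≈ -29744.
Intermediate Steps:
J = -25 (J = -5*5 = -25)
R(G) = 25*G²/(2 + G)² (R(G) = ((3 + 2)/(G + 2))²*G² = (5/(2 + G))²*G² = (25/(2 + G)²)*G² = 25*G²/(2 + G)²)
(R(J) - 4705) - 25069 = (25*(-25)²/(2 - 25)² - 4705) - 25069 = (25*625/(-23)² - 4705) - 25069 = (25*625*(1/529) - 4705) - 25069 = (15625/529 - 4705) - 25069 = -2473320/529 - 25069 = -15734821/529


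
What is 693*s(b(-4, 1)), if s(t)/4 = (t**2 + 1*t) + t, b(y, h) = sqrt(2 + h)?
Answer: 8316 + 5544*sqrt(3) ≈ 17919.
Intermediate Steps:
s(t) = 4*t**2 + 8*t (s(t) = 4*((t**2 + 1*t) + t) = 4*((t**2 + t) + t) = 4*((t + t**2) + t) = 4*(t**2 + 2*t) = 4*t**2 + 8*t)
693*s(b(-4, 1)) = 693*(4*sqrt(2 + 1)*(2 + sqrt(2 + 1))) = 693*(4*sqrt(3)*(2 + sqrt(3))) = 2772*sqrt(3)*(2 + sqrt(3))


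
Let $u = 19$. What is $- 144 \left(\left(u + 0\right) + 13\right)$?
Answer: $-4608$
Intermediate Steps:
$- 144 \left(\left(u + 0\right) + 13\right) = - 144 \left(\left(19 + 0\right) + 13\right) = - 144 \left(19 + 13\right) = \left(-144\right) 32 = -4608$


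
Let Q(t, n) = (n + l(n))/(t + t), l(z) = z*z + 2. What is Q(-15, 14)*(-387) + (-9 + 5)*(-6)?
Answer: 13794/5 ≈ 2758.8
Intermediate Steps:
l(z) = 2 + z² (l(z) = z² + 2 = 2 + z²)
Q(t, n) = (2 + n + n²)/(2*t) (Q(t, n) = (n + (2 + n²))/(t + t) = (2 + n + n²)/((2*t)) = (2 + n + n²)*(1/(2*t)) = (2 + n + n²)/(2*t))
Q(-15, 14)*(-387) + (-9 + 5)*(-6) = ((½)*(2 + 14 + 14²)/(-15))*(-387) + (-9 + 5)*(-6) = ((½)*(-1/15)*(2 + 14 + 196))*(-387) - 4*(-6) = ((½)*(-1/15)*212)*(-387) + 24 = -106/15*(-387) + 24 = 13674/5 + 24 = 13794/5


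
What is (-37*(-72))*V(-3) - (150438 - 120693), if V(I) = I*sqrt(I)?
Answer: -29745 - 7992*I*sqrt(3) ≈ -29745.0 - 13843.0*I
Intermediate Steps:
V(I) = I**(3/2)
(-37*(-72))*V(-3) - (150438 - 120693) = (-37*(-72))*(-3)**(3/2) - (150438 - 120693) = 2664*(-3*I*sqrt(3)) - 1*29745 = -7992*I*sqrt(3) - 29745 = -29745 - 7992*I*sqrt(3)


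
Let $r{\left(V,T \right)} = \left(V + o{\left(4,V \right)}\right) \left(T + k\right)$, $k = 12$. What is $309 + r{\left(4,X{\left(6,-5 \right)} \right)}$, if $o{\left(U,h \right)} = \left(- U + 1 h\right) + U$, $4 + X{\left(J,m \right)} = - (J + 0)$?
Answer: $325$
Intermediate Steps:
$X{\left(J,m \right)} = -4 - J$ ($X{\left(J,m \right)} = -4 - \left(J + 0\right) = -4 - J$)
$o{\left(U,h \right)} = h$ ($o{\left(U,h \right)} = \left(- U + h\right) + U = \left(h - U\right) + U = h$)
$r{\left(V,T \right)} = 2 V \left(12 + T\right)$ ($r{\left(V,T \right)} = \left(V + V\right) \left(T + 12\right) = 2 V \left(12 + T\right)$)
$309 + r{\left(4,X{\left(6,-5 \right)} \right)} = 309 + 2 \cdot 4 \left(12 - 10\right) = 309 + 2 \cdot 4 \cdot 2 = 309 + 16 = 325$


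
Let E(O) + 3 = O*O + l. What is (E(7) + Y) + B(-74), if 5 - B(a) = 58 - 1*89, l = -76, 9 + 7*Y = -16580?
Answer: -16547/7 ≈ -2363.9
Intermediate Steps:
Y = -16589/7 (Y = -9/7 + (⅐)*(-16580) = -9/7 - 16580/7 = -16589/7 ≈ -2369.9)
B(a) = 36 (B(a) = 5 - (58 - 1*89) = 5 - (58 - 89) = 5 - 1*(-31) = 5 + 31 = 36)
E(O) = -79 + O² (E(O) = -3 + (O*O - 76) = -3 + (O² - 76) = -3 + (-76 + O²) = -79 + O²)
(E(7) + Y) + B(-74) = ((-79 + 7²) - 16589/7) + 36 = ((-79 + 49) - 16589/7) + 36 = (-30 - 16589/7) + 36 = -16799/7 + 36 = -16547/7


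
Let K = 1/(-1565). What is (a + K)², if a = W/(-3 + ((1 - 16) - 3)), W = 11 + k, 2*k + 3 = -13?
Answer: 2471184/120012025 ≈ 0.020591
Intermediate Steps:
k = -8 (k = -3/2 + (½)*(-13) = -3/2 - 13/2 = -8)
K = -1/1565 ≈ -0.00063898
W = 3 (W = 11 - 8 = 3)
a = -⅐ (a = 3/(-3 + ((1 - 16) - 3)) = 3/(-3 + (-15 - 3)) = 3/(-3 - 18) = 3/(-21) = 3*(-1/21) = -⅐ ≈ -0.14286)
(a + K)² = (-⅐ - 1/1565)² = (-1572/10955)² = 2471184/120012025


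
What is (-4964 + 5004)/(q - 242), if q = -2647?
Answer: -40/2889 ≈ -0.013846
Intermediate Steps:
(-4964 + 5004)/(q - 242) = (-4964 + 5004)/(-2647 - 242) = 40/(-2889) = 40*(-1/2889) = -40/2889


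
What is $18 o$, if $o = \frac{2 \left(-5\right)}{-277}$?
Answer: $\frac{180}{277} \approx 0.64982$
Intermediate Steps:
$o = \frac{10}{277}$ ($o = \left(-10\right) \left(- \frac{1}{277}\right) = \frac{10}{277} \approx 0.036101$)
$18 o = 18 \cdot \frac{10}{277} = \frac{180}{277}$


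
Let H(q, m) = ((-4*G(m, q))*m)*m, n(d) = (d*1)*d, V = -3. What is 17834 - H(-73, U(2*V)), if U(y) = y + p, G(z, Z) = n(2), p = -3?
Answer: 19130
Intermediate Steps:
n(d) = d² (n(d) = d*d = d²)
G(z, Z) = 4 (G(z, Z) = 2² = 4)
U(y) = -3 + y (U(y) = y - 3 = -3 + y)
H(q, m) = -16*m² (H(q, m) = ((-4*4)*m)*m = (-16*m)*m = -16*m²)
17834 - H(-73, U(2*V)) = 17834 - (-16)*(-3 + 2*(-3))² = 17834 - (-16)*(-3 - 6)² = 17834 - (-16)*(-9)² = 17834 - (-16)*81 = 17834 - 1*(-1296) = 17834 + 1296 = 19130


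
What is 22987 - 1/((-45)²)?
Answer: 46548674/2025 ≈ 22987.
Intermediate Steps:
22987 - 1/((-45)²) = 22987 - 1/2025 = 46548674/2025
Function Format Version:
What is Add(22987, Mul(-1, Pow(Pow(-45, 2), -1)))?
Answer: Rational(46548674, 2025) ≈ 22987.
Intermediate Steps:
Add(22987, Mul(-1, Pow(Pow(-45, 2), -1))) = Add(22987, Mul(-1, Pow(2025, -1))) = Add(22987, Mul(-1, Rational(1, 2025))) = Add(22987, Rational(-1, 2025)) = Rational(46548674, 2025)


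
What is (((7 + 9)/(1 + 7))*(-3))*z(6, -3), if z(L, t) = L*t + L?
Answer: 72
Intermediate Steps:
z(L, t) = L + L*t
(((7 + 9)/(1 + 7))*(-3))*z(6, -3) = (((7 + 9)/(1 + 7))*(-3))*(6*(1 - 3)) = ((16/8)*(-3))*(6*(-2)) = ((16*(1/8))*(-3))*(-12) = (2*(-3))*(-12) = -6*(-12) = 72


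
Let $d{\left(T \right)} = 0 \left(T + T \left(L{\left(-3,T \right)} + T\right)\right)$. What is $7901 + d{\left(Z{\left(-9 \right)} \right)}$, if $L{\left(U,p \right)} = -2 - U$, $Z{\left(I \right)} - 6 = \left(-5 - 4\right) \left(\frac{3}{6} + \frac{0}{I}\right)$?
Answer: $7901$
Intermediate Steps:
$Z{\left(I \right)} = \frac{3}{2}$ ($Z{\left(I \right)} = 6 + \left(-5 - 4\right) \left(\frac{3}{6} + \frac{0}{I}\right) = 6 - 9 \left(3 \cdot \frac{1}{6} + 0\right) = 6 - 9 \left(\frac{1}{2} + 0\right) = 6 - \frac{9}{2} = \frac{3}{2}$)
$d{\left(T \right)} = 0$ ($d{\left(T \right)} = 0 \left(T + T \left(\left(-2 - -3\right) + T\right)\right) = 0 \left(T + T \left(\left(-2 + 3\right) + T\right)\right) = 0 \left(T + T \left(1 + T\right)\right) = 0$)
$7901 + d{\left(Z{\left(-9 \right)} \right)} = 7901 + 0 = 7901$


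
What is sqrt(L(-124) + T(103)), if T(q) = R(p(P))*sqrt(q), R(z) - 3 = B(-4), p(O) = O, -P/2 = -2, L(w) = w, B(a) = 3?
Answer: sqrt(-124 + 6*sqrt(103)) ≈ 7.944*I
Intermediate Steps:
P = 4 (P = -2*(-2) = 4)
R(z) = 6 (R(z) = 3 + 3 = 6)
T(q) = 6*sqrt(q)
sqrt(L(-124) + T(103)) = sqrt(-124 + 6*sqrt(103))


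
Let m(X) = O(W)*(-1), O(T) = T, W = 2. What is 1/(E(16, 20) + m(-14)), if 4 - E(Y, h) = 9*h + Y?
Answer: -1/194 ≈ -0.0051546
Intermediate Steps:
E(Y, h) = 4 - Y - 9*h (E(Y, h) = 4 - (9*h + Y) = 4 - (Y + 9*h) = 4 + (-Y - 9*h) = 4 - Y - 9*h)
m(X) = -2 (m(X) = 2*(-1) = -2)
1/(E(16, 20) + m(-14)) = 1/((4 - 1*16 - 9*20) - 2) = 1/((4 - 16 - 180) - 2) = 1/(-192 - 2) = 1/(-194) = -1/194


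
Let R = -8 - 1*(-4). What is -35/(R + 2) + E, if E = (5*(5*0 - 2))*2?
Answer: -5/2 ≈ -2.5000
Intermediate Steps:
R = -4 (R = -8 + 4 = -4)
E = -20 (E = (5*(0 - 2))*2 = (5*(-2))*2 = -10*2 = -20)
-35/(R + 2) + E = -35/(-4 + 2) - 20 = -35/(-2) - 20 = -35*(-½) - 20 = 35/2 - 20 = -5/2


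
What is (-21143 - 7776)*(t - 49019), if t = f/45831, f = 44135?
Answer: 64967853768026/45831 ≈ 1.4176e+9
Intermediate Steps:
t = 44135/45831 ≈ 0.96299
(-21143 - 7776)*(t - 49019) = (-21143 - 7776)*(44135/45831 - 49019) = -28919*(-2246545654/45831) = 64967853768026/45831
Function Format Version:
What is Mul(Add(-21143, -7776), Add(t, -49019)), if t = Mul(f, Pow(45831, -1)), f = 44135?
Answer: Rational(64967853768026, 45831) ≈ 1.4176e+9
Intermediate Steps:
t = Rational(44135, 45831) (t = Mul(44135, Pow(45831, -1)) = Mul(44135, Rational(1, 45831)) = Rational(44135, 45831) ≈ 0.96299)
Mul(Add(-21143, -7776), Add(t, -49019)) = Mul(Add(-21143, -7776), Add(Rational(44135, 45831), -49019)) = Mul(-28919, Rational(-2246545654, 45831)) = Rational(64967853768026, 45831)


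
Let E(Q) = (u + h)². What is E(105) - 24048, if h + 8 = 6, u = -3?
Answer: -24023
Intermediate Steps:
h = -2 (h = -8 + 6 = -2)
E(Q) = 25 (E(Q) = (-3 - 2)² = (-5)² = 25)
E(105) - 24048 = 25 - 24048 = -24023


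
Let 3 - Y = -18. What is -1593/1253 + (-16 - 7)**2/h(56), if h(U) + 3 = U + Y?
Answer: 544955/92722 ≈ 5.8773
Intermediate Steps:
Y = 21 (Y = 3 - 1*(-18) = 3 + 18 = 21)
h(U) = 18 + U (h(U) = -3 + (U + 21) = -3 + (21 + U) = 18 + U)
-1593/1253 + (-16 - 7)**2/h(56) = -1593/1253 + (-16 - 7)**2/(18 + 56) = -1593*1/1253 + (-23)**2/74 = -1593/1253 + 529*(1/74) = -1593/1253 + 529/74 = 544955/92722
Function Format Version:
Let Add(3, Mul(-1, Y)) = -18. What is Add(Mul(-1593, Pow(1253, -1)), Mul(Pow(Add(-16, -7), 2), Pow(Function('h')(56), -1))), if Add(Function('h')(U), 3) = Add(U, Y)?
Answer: Rational(544955, 92722) ≈ 5.8773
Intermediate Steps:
Y = 21 (Y = Add(3, Mul(-1, -18)) = Add(3, 18) = 21)
Function('h')(U) = Add(18, U) (Function('h')(U) = Add(-3, Add(U, 21)) = Add(-3, Add(21, U)) = Add(18, U))
Add(Mul(-1593, Pow(1253, -1)), Mul(Pow(Add(-16, -7), 2), Pow(Function('h')(56), -1))) = Add(Mul(-1593, Pow(1253, -1)), Mul(Pow(Add(-16, -7), 2), Pow(Add(18, 56), -1))) = Add(Mul(-1593, Rational(1, 1253)), Mul(Pow(-23, 2), Pow(74, -1))) = Add(Rational(-1593, 1253), Mul(529, Rational(1, 74))) = Add(Rational(-1593, 1253), Rational(529, 74)) = Rational(544955, 92722)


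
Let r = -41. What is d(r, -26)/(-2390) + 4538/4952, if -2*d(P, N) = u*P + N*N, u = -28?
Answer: 3840511/2958820 ≈ 1.2980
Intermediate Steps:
d(P, N) = 14*P - N**2/2 (d(P, N) = -(-28*P + N*N)/2 = -(-28*P + N**2)/2 = -(N**2 - 28*P)/2 = 14*P - N**2/2)
d(r, -26)/(-2390) + 4538/4952 = (14*(-41) - 1/2*(-26)**2)/(-2390) + 4538/4952 = (-574 - 1/2*676)*(-1/2390) + 4538*(1/4952) = (-574 - 338)*(-1/2390) + 2269/2476 = -912*(-1/2390) + 2269/2476 = 456/1195 + 2269/2476 = 3840511/2958820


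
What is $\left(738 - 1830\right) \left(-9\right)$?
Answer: $9828$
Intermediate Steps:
$\left(738 - 1830\right) \left(-9\right) = \left(-1092\right) \left(-9\right) = 9828$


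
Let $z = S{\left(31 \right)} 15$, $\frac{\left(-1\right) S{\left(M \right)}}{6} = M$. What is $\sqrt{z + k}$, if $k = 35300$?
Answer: $\sqrt{32510} \approx 180.31$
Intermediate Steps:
$S{\left(M \right)} = - 6 M$
$z = -2790$ ($z = \left(-6\right) 31 \cdot 15 = \left(-186\right) 15 = -2790$)
$\sqrt{z + k} = \sqrt{-2790 + 35300} = \sqrt{32510}$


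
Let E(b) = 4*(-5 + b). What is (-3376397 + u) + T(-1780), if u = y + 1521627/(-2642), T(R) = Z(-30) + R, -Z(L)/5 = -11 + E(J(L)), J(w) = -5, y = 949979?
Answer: -6416147033/2642 ≈ -2.4285e+6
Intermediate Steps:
E(b) = -20 + 4*b
Z(L) = 255 (Z(L) = -5*(-11 + (-20 + 4*(-5))) = -5*(-11 + (-20 - 20)) = -5*(-11 - 40) = -5*(-51) = 255)
T(R) = 255 + R
u = 2508322891/2642 (u = 949979 + 1521627/(-2642) = 949979 + 1521627*(-1/2642) = 949979 - 1521627/2642 = 2508322891/2642 ≈ 9.4940e+5)
(-3376397 + u) + T(-1780) = (-3376397 + 2508322891/2642) + (255 - 1780) = -6412117983/2642 - 1525 = -6416147033/2642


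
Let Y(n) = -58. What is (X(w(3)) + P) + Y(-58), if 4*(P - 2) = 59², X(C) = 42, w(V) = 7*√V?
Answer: 3425/4 ≈ 856.25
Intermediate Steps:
P = 3489/4 (P = 2 + (¼)*59² = 2 + (¼)*3481 = 2 + 3481/4 = 3489/4 ≈ 872.25)
(X(w(3)) + P) + Y(-58) = (42 + 3489/4) - 58 = 3657/4 - 58 = 3425/4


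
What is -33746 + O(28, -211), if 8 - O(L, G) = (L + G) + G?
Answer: -33344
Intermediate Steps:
O(L, G) = 8 - L - 2*G (O(L, G) = 8 - ((L + G) + G) = 8 - ((G + L) + G) = 8 - (L + 2*G) = 8 + (-L - 2*G) = 8 - L - 2*G)
-33746 + O(28, -211) = -33746 + (8 - 1*28 - 2*(-211)) = -33746 + (8 - 28 + 422) = -33746 + 402 = -33344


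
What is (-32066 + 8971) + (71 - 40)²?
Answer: -22134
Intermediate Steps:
(-32066 + 8971) + (71 - 40)² = -23095 + 31² = -23095 + 961 = -22134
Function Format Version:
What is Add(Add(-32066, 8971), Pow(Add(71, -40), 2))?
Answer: -22134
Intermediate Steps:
Add(Add(-32066, 8971), Pow(Add(71, -40), 2)) = Add(-23095, Pow(31, 2)) = Add(-23095, 961) = -22134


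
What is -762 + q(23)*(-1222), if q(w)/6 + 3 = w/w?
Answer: 13902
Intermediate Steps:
q(w) = -12 (q(w) = -18 + 6*(w/w) = -18 + 6*1 = -18 + 6 = -12)
-762 + q(23)*(-1222) = -762 - 12*(-1222) = -762 + 14664 = 13902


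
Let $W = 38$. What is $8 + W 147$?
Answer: $5594$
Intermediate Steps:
$8 + W 147 = 8 + 38 \cdot 147 = 8 + 5586 = 5594$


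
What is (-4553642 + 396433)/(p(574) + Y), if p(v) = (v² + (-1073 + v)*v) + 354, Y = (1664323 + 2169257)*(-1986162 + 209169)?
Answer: 4157209/6812244781536 ≈ 6.1026e-7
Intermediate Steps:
Y = -6812244824940 (Y = 3833580*(-1776993) = -6812244824940)
p(v) = 354 + v² + v*(-1073 + v) (p(v) = (v² + v*(-1073 + v)) + 354 = 354 + v² + v*(-1073 + v))
(-4553642 + 396433)/(p(574) + Y) = (-4553642 + 396433)/((354 - 1073*574 + 2*574²) - 6812244824940) = -4157209/((354 - 615902 + 2*329476) - 6812244824940) = -4157209/((354 - 615902 + 658952) - 6812244824940) = -4157209/(43404 - 6812244824940) = -4157209/(-6812244781536) = -4157209*(-1/6812244781536) = 4157209/6812244781536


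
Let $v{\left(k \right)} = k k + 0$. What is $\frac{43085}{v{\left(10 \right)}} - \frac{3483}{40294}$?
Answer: $\frac{173571869}{402940} \approx 430.76$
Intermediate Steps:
$v{\left(k \right)} = k^{2}$ ($v{\left(k \right)} = k^{2} + 0 = k^{2}$)
$\frac{43085}{v{\left(10 \right)}} - \frac{3483}{40294} = \frac{43085}{10^{2}} - \frac{3483}{40294} = \frac{43085}{100} - \frac{3483}{40294} = 43085 \cdot \frac{1}{100} - \frac{3483}{40294} = \frac{8617}{20} - \frac{3483}{40294} = \frac{173571869}{402940}$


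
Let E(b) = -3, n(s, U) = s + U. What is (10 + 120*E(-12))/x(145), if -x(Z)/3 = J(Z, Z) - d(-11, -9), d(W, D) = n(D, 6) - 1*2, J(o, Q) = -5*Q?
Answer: -35/216 ≈ -0.16204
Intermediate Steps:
n(s, U) = U + s
d(W, D) = 4 + D (d(W, D) = (6 + D) - 1*2 = (6 + D) - 2 = 4 + D)
x(Z) = -15 + 15*Z (x(Z) = -3*(-5*Z - (4 - 9)) = -3*(-5*Z - 1*(-5)) = -3*(-5*Z + 5) = -3*(5 - 5*Z) = -15 + 15*Z)
(10 + 120*E(-12))/x(145) = (10 + 120*(-3))/(-15 + 15*145) = (10 - 360)/(-15 + 2175) = -350/2160 = -350*1/2160 = -35/216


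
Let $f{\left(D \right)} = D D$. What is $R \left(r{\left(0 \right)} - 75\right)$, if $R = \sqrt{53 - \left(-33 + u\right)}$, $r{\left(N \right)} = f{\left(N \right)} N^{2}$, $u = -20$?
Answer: $- 75 \sqrt{106} \approx -772.17$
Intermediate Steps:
$f{\left(D \right)} = D^{2}$
$r{\left(N \right)} = N^{4}$ ($r{\left(N \right)} = N^{2} N^{2} = N^{4}$)
$R = \sqrt{106}$ ($R = \sqrt{53 + \left(33 - -20\right)} = \sqrt{53 + \left(33 + 20\right)} = \sqrt{53 + 53} = \sqrt{106} \approx 10.296$)
$R \left(r{\left(0 \right)} - 75\right) = \sqrt{106} \left(0^{4} - 75\right) = \sqrt{106} \left(0 - 75\right) = \sqrt{106} \left(-75\right) = - 75 \sqrt{106}$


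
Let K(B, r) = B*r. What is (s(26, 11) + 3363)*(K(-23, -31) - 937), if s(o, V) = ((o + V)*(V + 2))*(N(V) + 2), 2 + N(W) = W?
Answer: -1938496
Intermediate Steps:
N(W) = -2 + W
s(o, V) = V*(2 + V)*(V + o) (s(o, V) = ((o + V)*(V + 2))*((-2 + V) + 2) = ((V + o)*(2 + V))*V = ((2 + V)*(V + o))*V = V*(2 + V)*(V + o))
(s(26, 11) + 3363)*(K(-23, -31) - 937) = (11*(11² + 2*11 + 2*26 + 11*26) + 3363)*(-23*(-31) - 937) = (11*(121 + 22 + 52 + 286) + 3363)*(713 - 937) = (11*481 + 3363)*(-224) = (5291 + 3363)*(-224) = 8654*(-224) = -1938496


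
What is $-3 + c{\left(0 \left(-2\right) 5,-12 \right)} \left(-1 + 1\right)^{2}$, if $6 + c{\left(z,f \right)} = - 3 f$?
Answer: $-3$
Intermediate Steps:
$c{\left(z,f \right)} = -6 - 3 f$
$-3 + c{\left(0 \left(-2\right) 5,-12 \right)} \left(-1 + 1\right)^{2} = -3 + \left(-6 - -36\right) \left(-1 + 1\right)^{2} = -3 + \left(-6 + 36\right) 0^{2} = -3 + 30 \cdot 0 = -3 + 0 = -3$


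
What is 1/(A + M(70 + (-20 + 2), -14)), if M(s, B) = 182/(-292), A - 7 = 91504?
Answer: 146/13360515 ≈ 1.0928e-5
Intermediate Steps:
A = 91511 (A = 7 + 91504 = 91511)
M(s, B) = -91/146 (M(s, B) = 182*(-1/292) = -91/146)
1/(A + M(70 + (-20 + 2), -14)) = 1/(91511 - 91/146) = 1/(13360515/146) = 146/13360515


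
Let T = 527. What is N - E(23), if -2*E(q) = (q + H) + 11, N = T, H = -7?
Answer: 1081/2 ≈ 540.50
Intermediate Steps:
N = 527
E(q) = -2 - q/2 (E(q) = -((q - 7) + 11)/2 = -((-7 + q) + 11)/2 = -(4 + q)/2 = -2 - q/2)
N - E(23) = 527 - (-2 - ½*23) = 527 - (-2 - 23/2) = 527 - 1*(-27/2) = 527 + 27/2 = 1081/2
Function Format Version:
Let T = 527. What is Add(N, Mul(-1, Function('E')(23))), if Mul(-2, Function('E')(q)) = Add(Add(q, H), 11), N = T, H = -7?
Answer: Rational(1081, 2) ≈ 540.50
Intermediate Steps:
N = 527
Function('E')(q) = Add(-2, Mul(Rational(-1, 2), q)) (Function('E')(q) = Mul(Rational(-1, 2), Add(Add(q, -7), 11)) = Mul(Rational(-1, 2), Add(Add(-7, q), 11)) = Mul(Rational(-1, 2), Add(4, q)) = Add(-2, Mul(Rational(-1, 2), q)))
Add(N, Mul(-1, Function('E')(23))) = Add(527, Mul(-1, Add(-2, Mul(Rational(-1, 2), 23)))) = Add(527, Mul(-1, Add(-2, Rational(-23, 2)))) = Add(527, Mul(-1, Rational(-27, 2))) = Add(527, Rational(27, 2)) = Rational(1081, 2)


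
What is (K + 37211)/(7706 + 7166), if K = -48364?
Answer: -11153/14872 ≈ -0.74993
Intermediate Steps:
(K + 37211)/(7706 + 7166) = (-48364 + 37211)/(7706 + 7166) = -11153/14872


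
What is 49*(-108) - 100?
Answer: -5392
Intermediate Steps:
49*(-108) - 100 = -5292 - 100 = -5392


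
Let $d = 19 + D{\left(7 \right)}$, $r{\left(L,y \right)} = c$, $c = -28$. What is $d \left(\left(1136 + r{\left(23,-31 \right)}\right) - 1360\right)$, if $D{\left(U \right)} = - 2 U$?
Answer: $-1260$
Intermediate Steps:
$r{\left(L,y \right)} = -28$
$d = 5$ ($d = 19 - 14 = 5$)
$d \left(\left(1136 + r{\left(23,-31 \right)}\right) - 1360\right) = 5 \left(\left(1136 - 28\right) - 1360\right) = 5 \left(1108 - 1360\right) = 5 \left(-252\right) = -1260$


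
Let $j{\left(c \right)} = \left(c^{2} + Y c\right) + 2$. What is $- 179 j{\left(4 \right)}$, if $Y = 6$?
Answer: $-7518$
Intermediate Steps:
$j{\left(c \right)} = 2 + c^{2} + 6 c$ ($j{\left(c \right)} = \left(c^{2} + 6 c\right) + 2 = 2 + c^{2} + 6 c$)
$- 179 j{\left(4 \right)} = - 179 \left(2 + 4^{2} + 6 \cdot 4\right) = - 179 \left(2 + 16 + 24\right) = \left(-179\right) 42 = -7518$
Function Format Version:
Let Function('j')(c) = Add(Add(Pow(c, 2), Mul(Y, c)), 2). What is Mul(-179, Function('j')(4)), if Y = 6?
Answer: -7518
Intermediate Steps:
Function('j')(c) = Add(2, Pow(c, 2), Mul(6, c)) (Function('j')(c) = Add(Add(Pow(c, 2), Mul(6, c)), 2) = Add(2, Pow(c, 2), Mul(6, c)))
Mul(-179, Function('j')(4)) = Mul(-179, Add(2, Pow(4, 2), Mul(6, 4))) = Mul(-179, Add(2, 16, 24)) = Mul(-179, 42) = -7518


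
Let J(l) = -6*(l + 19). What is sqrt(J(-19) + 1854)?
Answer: 3*sqrt(206) ≈ 43.058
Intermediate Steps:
J(l) = -114 - 6*l (J(l) = -6*(19 + l) = -114 - 6*l)
sqrt(J(-19) + 1854) = sqrt((-114 - 6*(-19)) + 1854) = sqrt((-114 + 114) + 1854) = sqrt(0 + 1854) = sqrt(1854) = 3*sqrt(206)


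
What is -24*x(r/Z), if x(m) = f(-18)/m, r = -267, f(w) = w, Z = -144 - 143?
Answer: 41328/89 ≈ 464.36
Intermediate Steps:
Z = -287
x(m) = -18/m
-24*x(r/Z) = -(-432)/((-267/(-287))) = -(-432)/((-267*(-1/287))) = -(-432)/267/287 = -(-432)*287/267 = -24*(-1722/89) = 41328/89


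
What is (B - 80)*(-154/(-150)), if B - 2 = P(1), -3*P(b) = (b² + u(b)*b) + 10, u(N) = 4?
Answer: -6391/75 ≈ -85.213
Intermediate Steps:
P(b) = -10/3 - 4*b/3 - b²/3 (P(b) = -((b² + 4*b) + 10)/3 = -(10 + b² + 4*b)/3 = -10/3 - 4*b/3 - b²/3)
B = -3 (B = 2 + (-10/3 - 4/3*1 - ⅓*1²) = 2 + (-10/3 - 4/3 - ⅓*1) = 2 + (-10/3 - 4/3 - ⅓) = 2 - 5 = -3)
(B - 80)*(-154/(-150)) = (-3 - 80)*(-154/(-150)) = -(-12782)*(-1)/150 = -83*77/75 = -6391/75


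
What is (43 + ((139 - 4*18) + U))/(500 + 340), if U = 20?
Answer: 13/84 ≈ 0.15476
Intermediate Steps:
(43 + ((139 - 4*18) + U))/(500 + 340) = (43 + ((139 - 4*18) + 20))/(500 + 340) = (43 + ((139 - 72) + 20))/840 = (43 + (67 + 20))*(1/840) = (43 + 87)*(1/840) = 130*(1/840) = 13/84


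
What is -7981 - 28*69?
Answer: -9913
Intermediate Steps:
-7981 - 28*69 = -7981 - 1932 = -9913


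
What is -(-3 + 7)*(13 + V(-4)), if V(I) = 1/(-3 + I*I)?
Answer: -680/13 ≈ -52.308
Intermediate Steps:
V(I) = 1/(-3 + I²)
-(-3 + 7)*(13 + V(-4)) = -(-3 + 7)*(13 + 1/(-3 + (-4)²)) = -4*(13 + 1/(-3 + 16)) = -4*(13 + 1/13) = -4*170/13 = -1*680/13 = -680/13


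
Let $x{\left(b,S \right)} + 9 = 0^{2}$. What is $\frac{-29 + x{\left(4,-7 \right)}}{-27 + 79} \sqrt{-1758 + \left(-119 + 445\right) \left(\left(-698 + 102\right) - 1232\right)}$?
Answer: $- \frac{19 i \sqrt{597686}}{26} \approx - 564.96 i$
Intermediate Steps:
$x{\left(b,S \right)} = -9$ ($x{\left(b,S \right)} = -9 + 0^{2} = -9 + 0 = -9$)
$\frac{-29 + x{\left(4,-7 \right)}}{-27 + 79} \sqrt{-1758 + \left(-119 + 445\right) \left(\left(-698 + 102\right) - 1232\right)} = \frac{-29 - 9}{-27 + 79} \sqrt{-1758 + \left(-119 + 445\right) \left(\left(-698 + 102\right) - 1232\right)} = - \frac{38}{52} \sqrt{-1758 + 326 \left(-596 - 1232\right)} = \left(-38\right) \frac{1}{52} \sqrt{-1758 + 326 \left(-1828\right)} = - \frac{19 \sqrt{-1758 - 595928}}{26} = - \frac{19 \sqrt{-597686}}{26} = - \frac{19 i \sqrt{597686}}{26}$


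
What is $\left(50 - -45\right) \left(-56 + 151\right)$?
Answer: $9025$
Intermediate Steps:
$\left(50 - -45\right) \left(-56 + 151\right) = \left(50 + 45\right) 95 = 95 \cdot 95 = 9025$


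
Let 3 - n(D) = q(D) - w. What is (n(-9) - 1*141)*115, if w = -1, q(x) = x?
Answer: -14950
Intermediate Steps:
n(D) = 2 - D (n(D) = 3 - (D - 1*(-1)) = 3 - (D + 1) = 3 - (1 + D) = 3 + (-1 - D) = 2 - D)
(n(-9) - 1*141)*115 = ((2 - 1*(-9)) - 1*141)*115 = ((2 + 9) - 141)*115 = (11 - 141)*115 = -130*115 = -14950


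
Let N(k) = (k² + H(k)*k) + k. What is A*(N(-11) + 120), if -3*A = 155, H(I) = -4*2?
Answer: -16430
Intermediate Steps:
H(I) = -8
A = -155/3 (A = -⅓*155 = -155/3 ≈ -51.667)
N(k) = k² - 7*k (N(k) = (k² - 8*k) + k = k² - 7*k)
A*(N(-11) + 120) = -155*(-11*(-7 - 11) + 120)/3 = -155*(-11*(-18) + 120)/3 = -155*(198 + 120)/3 = -155/3*318 = -16430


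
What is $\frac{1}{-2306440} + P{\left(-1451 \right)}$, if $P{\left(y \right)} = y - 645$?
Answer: $- \frac{4834298241}{2306440} \approx -2096.0$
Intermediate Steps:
$P{\left(y \right)} = -645 + y$
$\frac{1}{-2306440} + P{\left(-1451 \right)} = \frac{1}{-2306440} - 2096 = - \frac{1}{2306440} - 2096 = - \frac{4834298241}{2306440}$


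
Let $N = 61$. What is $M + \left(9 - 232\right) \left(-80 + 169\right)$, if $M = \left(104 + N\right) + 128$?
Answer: $-19554$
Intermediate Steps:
$M = 293$ ($M = \left(104 + 61\right) + 128 = 165 + 128 = 293$)
$M + \left(9 - 232\right) \left(-80 + 169\right) = 293 + \left(9 - 232\right) \left(-80 + 169\right) = 293 - 19847 = -19554$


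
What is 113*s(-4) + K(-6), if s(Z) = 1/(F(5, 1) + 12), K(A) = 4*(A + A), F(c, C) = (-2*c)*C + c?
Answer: -223/7 ≈ -31.857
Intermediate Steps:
F(c, C) = c - 2*C*c (F(c, C) = -2*C*c + c = c - 2*C*c)
K(A) = 8*A (K(A) = 4*(2*A) = 8*A)
s(Z) = 1/7 (s(Z) = 1/(5*(1 - 2*1) + 12) = 1/(5*(1 - 2) + 12) = 1/(5*(-1) + 12) = 1/(-5 + 12) = 1/7)
113*s(-4) + K(-6) = 113*(1/7) + 8*(-6) = 113/7 - 48 = -223/7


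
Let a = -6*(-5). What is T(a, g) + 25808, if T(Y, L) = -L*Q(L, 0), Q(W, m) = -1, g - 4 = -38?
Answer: 25774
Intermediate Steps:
g = -34 (g = 4 - 38 = -34)
a = 30
T(Y, L) = L (T(Y, L) = -L*(-1) = -(-1)*L = L)
T(a, g) + 25808 = -34 + 25808 = 25774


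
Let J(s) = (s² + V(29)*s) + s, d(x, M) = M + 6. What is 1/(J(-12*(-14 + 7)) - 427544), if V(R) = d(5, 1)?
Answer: -1/419816 ≈ -2.3820e-6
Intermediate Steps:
d(x, M) = 6 + M
V(R) = 7 (V(R) = 6 + 1 = 7)
J(s) = s² + 8*s (J(s) = (s² + 7*s) + s = s² + 8*s)
1/(J(-12*(-14 + 7)) - 427544) = 1/((-12*(-14 + 7))*(8 - 12*(-14 + 7)) - 427544) = 1/((-12*(-7))*(8 - 12*(-7)) - 427544) = 1/(84*(8 + 84) - 427544) = 1/(84*92 - 427544) = 1/(7728 - 427544) = 1/(-419816) = -1/419816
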